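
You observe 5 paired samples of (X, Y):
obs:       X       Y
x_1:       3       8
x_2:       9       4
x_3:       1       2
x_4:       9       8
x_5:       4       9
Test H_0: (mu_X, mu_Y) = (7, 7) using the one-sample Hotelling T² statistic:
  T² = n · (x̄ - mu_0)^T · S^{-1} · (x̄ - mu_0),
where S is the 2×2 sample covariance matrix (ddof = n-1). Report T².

Step 1 — sample mean vector:
  mean(X) = (3 + 9 + 1 + 9 + 4) / 5 = 26/5 = 5.2
  mean(Y) = (8 + 4 + 2 + 8 + 9) / 5 = 31/5 = 6.2
  x̄ = (5.2, 6.2),  deviation x̄ - mu_0 = (5.2, 6.2) - (7, 7) = (-1.8, -0.8).

Step 2 — sample covariance matrix, S[i,j] = (1/(n-1)) · Σ_k (x_{k,i} - mean_i) · (x_{k,j} - mean_j), divisor n-1 = 4:
  S[X,X] = ((-2.2)·(-2.2) + (3.8)·(3.8) + (-4.2)·(-4.2) + (3.8)·(3.8) + (-1.2)·(-1.2)) / 4 = 52.8/4 = 13.2
  S[X,Y] = ((-2.2)·(1.8) + (3.8)·(-2.2) + (-4.2)·(-4.2) + (3.8)·(1.8) + (-1.2)·(2.8)) / 4 = 8.8/4 = 2.2
  S[Y,Y] = ((1.8)·(1.8) + (-2.2)·(-2.2) + (-4.2)·(-4.2) + (1.8)·(1.8) + (2.8)·(2.8)) / 4 = 36.8/4 = 9.2
  S = [[13.2, 2.2],
 [2.2, 9.2]].

Step 3 — invert S. det(S) = 13.2·9.2 - (2.2)² = 116.6.
  S^{-1} = (1/det) · [[d, -b], [-b, a]] = [[0.0789, -0.0189],
 [-0.0189, 0.1132]].

Step 4 — quadratic form (x̄ - mu_0)^T · S^{-1} · (x̄ - mu_0):
  S^{-1} · (x̄ - mu_0) = (-0.1269, -0.0566),
  (x̄ - mu_0)^T · [...] = (-1.8)·(-0.1269) + (-0.8)·(-0.0566) = 0.2738.

Step 5 — scale by n: T² = 5 · 0.2738 = 1.3688.

T² ≈ 1.3688


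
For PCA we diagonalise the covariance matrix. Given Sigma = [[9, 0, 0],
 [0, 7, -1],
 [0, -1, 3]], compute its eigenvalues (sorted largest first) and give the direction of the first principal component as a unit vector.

Step 1 — characteristic polynomial p(λ) = det(λI - Sigma) = λ³ - tr·λ² + c_1·λ - det, where tr = trace, c_1 = sum of the principal 2×2 minors, det = det(Sigma):
  tr = 9 + 7 + 3 = 19,
  c_1 = (9·7 - (0)²) + (9·3 - (0)²) + (7·3 - (-1)²) = 63 + 27 + 20 = 110,
  det = 9·(7·3 - (-1)²) - (0)·((0)·3 - (-1)·(0)) + (0)·((0)·(-1) - 7·(0)) = 9·(20) - (0)·(0) + (0)·(0) = 180.
  So p(λ) = λ³ - 19λ² + 110λ - 180.
Step 2 — look for an integer root (rational root theorem: any rational root is an integer divisor of 180). Testing λ = 9:
  p(9) = 729 - 1539 + 990 - 180 = 0  ✓
  Dividing out (λ - 9): p(λ) = (λ - 9)(λ² - 10λ + 20).
Step 3 — remaining eigenvalues from the quadratic λ² - 10λ + 20 = 0:
  Δ = 10² - 4·20 = 100 - 80 = 20,  λ = (10 ± √20)/2 = (10 ± 4.4721)/2 ≈ 7.2361 or 2.7639.
  Sorted: λ_1 = 9,  λ_2 = 7.2361,  λ_3 = 2.7639  (check: sum = 19 = tr ✓).

Step 4 — unit eigenvector for λ_1 = 9: v spans the null space of (Sigma - λ_1 I), whose rows are
  r_1 = (0, 0, 0),  r_2 = (0, -2, -1),  r_3 = (0, -1, -6).
  v is orthogonal to every row, so take v ∝ r_2 × r_3 = ((-2)·(-6) - (-1)·(-1), (-1)·(0) - (0)·(-6), (0)·(-1) - (-2)·(0)) = (11, 0, 0).
  Rescale (divide by 11): u = (1, 0, 0).
  ||u|| = √((1)² + (0)² + (0)²) = √(1) = 1,  v_1 = u/||u|| ≈ (1, 0, 0) (||v_1|| = 1).

λ_1 = 9,  λ_2 = 7.2361,  λ_3 = 2.7639;  v_1 ≈ (1, 0, 0)


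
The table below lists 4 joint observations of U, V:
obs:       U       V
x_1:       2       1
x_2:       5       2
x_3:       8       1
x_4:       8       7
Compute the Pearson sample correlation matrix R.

Step 1 — column means:
  mean(U) = (2 + 5 + 8 + 8) / 4 = 23/4 = 5.75
  mean(V) = (1 + 2 + 1 + 7) / 4 = 11/4 = 2.75

Step 2 — sample variances and covariances s[i,j] = (1/(n-1)) · Σ_k (x_{k,i} - mean_i) · (x_{k,j} - mean_j), with n-1 = 3:
  s[U,U] = ((-3.75)·(-3.75) + (-0.75)·(-0.75) + (2.25)·(2.25) + (2.25)·(2.25)) / 3 = 24.75/3 = 8.25
  s[U,V] = ((-3.75)·(-1.75) + (-0.75)·(-0.75) + (2.25)·(-1.75) + (2.25)·(4.25)) / 3 = 12.75/3 = 4.25
  s[V,V] = ((-1.75)·(-1.75) + (-0.75)·(-0.75) + (-1.75)·(-1.75) + (4.25)·(4.25)) / 3 = 24.75/3 = 8.25
  Sample standard deviations s_i = √(s[i,i]):
  s(U) = √(8.25) = 2.8723
  s(V) = √(8.25) = 2.8723

Step 3 — r_{ij} = s_{ij} / (s_i · s_j):
  r[U,U] = 1 (diagonal).
  r[U,V] = 4.25 / (2.8723 · 2.8723) = 4.25 / 8.25 = 0.5152
  r[V,V] = 1 (diagonal).

R is symmetric with unit diagonal. Assembling:

R = [[1, 0.5152],
 [0.5152, 1]]


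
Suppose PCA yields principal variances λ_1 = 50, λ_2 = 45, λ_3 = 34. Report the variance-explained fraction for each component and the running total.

Step 1 — total variance = trace(Sigma) = Σ λ_i = 50 + 45 + 34 = 129.

Step 2 — fraction explained by component i = λ_i / Σ λ:
  PC1: 50/129 = 0.3876
  PC2: 45/129 = 0.3488
  PC3: 34/129 = 0.2636

Step 3 — cumulative fraction after k components = (λ_1 + ... + λ_k) / Σ λ:
  k = 1: 50/129 = 0.3876
  k = 2: (50 + 45)/129 = 95/129 = 0.7364
  k = 3: (50 + 45 + 34)/129 = 129/129 = 1

Summary (fraction, with percent):

explained: PC1 0.3876 (38.76%), PC2 0.3488 (34.88%), PC3 0.2636 (26.36%);  cumulative: 0.3876, 0.7364, 1


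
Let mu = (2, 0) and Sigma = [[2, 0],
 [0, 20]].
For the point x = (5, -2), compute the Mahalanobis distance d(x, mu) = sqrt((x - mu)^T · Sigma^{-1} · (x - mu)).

Step 1 — centre the observation: (x - mu) = (3, -2).

Step 2 — invert Sigma. det(Sigma) = 2·20 - (0)² = 40.
  Sigma^{-1} = (1/det) · [[d, -b], [-b, a]] = [[0.5, 0],
 [0, 0.05]].

Step 3 — form the quadratic (x - mu)^T · Sigma^{-1} · (x - mu):
  Sigma^{-1} · (x - mu) = (1.5, -0.1).
  (x - mu)^T · [Sigma^{-1} · (x - mu)] = (3)·(1.5) + (-2)·(-0.1) = 4.7.

Step 4 — take square root: d = √(4.7) ≈ 2.1679.

d(x, mu) = √(4.7) ≈ 2.1679


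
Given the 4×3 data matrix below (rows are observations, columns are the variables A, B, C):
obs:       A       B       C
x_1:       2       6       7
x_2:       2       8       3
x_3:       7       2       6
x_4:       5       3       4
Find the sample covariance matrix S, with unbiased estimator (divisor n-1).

Step 1 — column means:
  mean(A) = (2 + 2 + 7 + 5) / 4 = 16/4 = 4
  mean(B) = (6 + 8 + 2 + 3) / 4 = 19/4 = 4.75
  mean(C) = (7 + 3 + 6 + 4) / 4 = 20/4 = 5

Step 2 — sample covariance S[i,j] = (1/(n-1)) · Σ_k (x_{k,i} - mean_i) · (x_{k,j} - mean_j), with n-1 = 3.
  S[A,A] = ((-2)·(-2) + (-2)·(-2) + (3)·(3) + (1)·(1)) / 3 = 18/3 = 6
  S[A,B] = ((-2)·(1.25) + (-2)·(3.25) + (3)·(-2.75) + (1)·(-1.75)) / 3 = -19/3 = -6.3333
  S[A,C] = ((-2)·(2) + (-2)·(-2) + (3)·(1) + (1)·(-1)) / 3 = 2/3 = 0.6667
  S[B,B] = ((1.25)·(1.25) + (3.25)·(3.25) + (-2.75)·(-2.75) + (-1.75)·(-1.75)) / 3 = 22.75/3 = 7.5833
  S[B,C] = ((1.25)·(2) + (3.25)·(-2) + (-2.75)·(1) + (-1.75)·(-1)) / 3 = -5/3 = -1.6667
  S[C,C] = ((2)·(2) + (-2)·(-2) + (1)·(1) + (-1)·(-1)) / 3 = 10/3 = 3.3333

S is symmetric (S[j,i] = S[i,j]). Assembling:

S = [[6, -6.3333, 0.6667],
 [-6.3333, 7.5833, -1.6667],
 [0.6667, -1.6667, 3.3333]]


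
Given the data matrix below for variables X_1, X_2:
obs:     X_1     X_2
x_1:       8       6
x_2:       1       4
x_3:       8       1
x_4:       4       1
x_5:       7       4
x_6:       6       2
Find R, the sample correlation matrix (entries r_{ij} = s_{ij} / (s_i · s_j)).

Step 1 — column means:
  mean(X_1) = (8 + 1 + 8 + 4 + 7 + 6) / 6 = 34/6 = 5.6667
  mean(X_2) = (6 + 4 + 1 + 1 + 4 + 2) / 6 = 18/6 = 3

Step 2 — sample variances and covariances s[i,j] = (1/(n-1)) · Σ_k (x_{k,i} - mean_i) · (x_{k,j} - mean_j), with n-1 = 5:
  s[X_1,X_1] = ((2.3333)·(2.3333) + (-4.6667)·(-4.6667) + (2.3333)·(2.3333) + (-1.6667)·(-1.6667) + (1.3333)·(1.3333) + (0.3333)·(0.3333)) / 5 = 37.3333/5 = 7.4667
  s[X_1,X_2] = ((2.3333)·(3) + (-4.6667)·(1) + (2.3333)·(-2) + (-1.6667)·(-2) + (1.3333)·(1) + (0.3333)·(-1)) / 5 = 2/5 = 0.4
  s[X_2,X_2] = ((3)·(3) + (1)·(1) + (-2)·(-2) + (-2)·(-2) + (1)·(1) + (-1)·(-1)) / 5 = 20/5 = 4
  Sample standard deviations s_i = √(s[i,i]):
  s(X_1) = √(7.4667) = 2.7325
  s(X_2) = √(4) = 2

Step 3 — r_{ij} = s_{ij} / (s_i · s_j):
  r[X_1,X_1] = 1 (diagonal).
  r[X_1,X_2] = 0.4 / (2.7325 · 2) = 0.4 / 5.465 = 0.0732
  r[X_2,X_2] = 1 (diagonal).

R is symmetric with unit diagonal. Assembling:

R = [[1, 0.0732],
 [0.0732, 1]]


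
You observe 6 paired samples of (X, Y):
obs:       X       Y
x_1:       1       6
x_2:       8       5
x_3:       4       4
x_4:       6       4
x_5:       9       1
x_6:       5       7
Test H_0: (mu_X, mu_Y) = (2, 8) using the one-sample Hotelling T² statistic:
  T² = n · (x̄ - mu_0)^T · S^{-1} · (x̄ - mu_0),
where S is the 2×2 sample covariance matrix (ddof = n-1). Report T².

Step 1 — sample mean vector:
  mean(X) = (1 + 8 + 4 + 6 + 9 + 5) / 6 = 33/6 = 5.5
  mean(Y) = (6 + 5 + 4 + 4 + 1 + 7) / 6 = 27/6 = 4.5
  x̄ = (5.5, 4.5),  deviation x̄ - mu_0 = (5.5, 4.5) - (2, 8) = (3.5, -3.5).

Step 2 — sample covariance matrix, S[i,j] = (1/(n-1)) · Σ_k (x_{k,i} - mean_i) · (x_{k,j} - mean_j), divisor n-1 = 5:
  S[X,X] = ((-4.5)·(-4.5) + (2.5)·(2.5) + (-1.5)·(-1.5) + (0.5)·(0.5) + (3.5)·(3.5) + (-0.5)·(-0.5)) / 5 = 41.5/5 = 8.3
  S[X,Y] = ((-4.5)·(1.5) + (2.5)·(0.5) + (-1.5)·(-0.5) + (0.5)·(-0.5) + (3.5)·(-3.5) + (-0.5)·(2.5)) / 5 = -18.5/5 = -3.7
  S[Y,Y] = ((1.5)·(1.5) + (0.5)·(0.5) + (-0.5)·(-0.5) + (-0.5)·(-0.5) + (-3.5)·(-3.5) + (2.5)·(2.5)) / 5 = 21.5/5 = 4.3
  S = [[8.3, -3.7],
 [-3.7, 4.3]].

Step 3 — invert S. det(S) = 8.3·4.3 - (-3.7)² = 22.
  S^{-1} = (1/det) · [[d, -b], [-b, a]] = [[0.1955, 0.1682],
 [0.1682, 0.3773]].

Step 4 — quadratic form (x̄ - mu_0)^T · S^{-1} · (x̄ - mu_0):
  S^{-1} · (x̄ - mu_0) = (0.0955, -0.7318),
  (x̄ - mu_0)^T · [...] = (3.5)·(0.0955) + (-3.5)·(-0.7318) = 2.8955.

Step 5 — scale by n: T² = 6 · 2.8955 = 17.3727.

T² ≈ 17.3727


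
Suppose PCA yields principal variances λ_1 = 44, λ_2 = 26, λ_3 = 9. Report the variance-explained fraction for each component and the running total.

Step 1 — total variance = trace(Sigma) = Σ λ_i = 44 + 26 + 9 = 79.

Step 2 — fraction explained by component i = λ_i / Σ λ:
  PC1: 44/79 = 0.557
  PC2: 26/79 = 0.3291
  PC3: 9/79 = 0.1139

Step 3 — cumulative fraction after k components = (λ_1 + ... + λ_k) / Σ λ:
  k = 1: 44/79 = 0.557
  k = 2: (44 + 26)/79 = 70/79 = 0.8861
  k = 3: (44 + 26 + 9)/79 = 79/79 = 1

Summary (fraction, with percent):

explained: PC1 0.557 (55.7%), PC2 0.3291 (32.91%), PC3 0.1139 (11.39%);  cumulative: 0.557, 0.8861, 1


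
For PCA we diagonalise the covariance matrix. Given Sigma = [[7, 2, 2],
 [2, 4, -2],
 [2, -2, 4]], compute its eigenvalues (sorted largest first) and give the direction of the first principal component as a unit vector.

Step 1 — characteristic polynomial p(λ) = det(λI - Sigma) = λ³ - tr·λ² + c_1·λ - det, where tr = trace, c_1 = sum of the principal 2×2 minors, det = det(Sigma):
  tr = 7 + 4 + 4 = 15,
  c_1 = (7·4 - (2)²) + (7·4 - (2)²) + (4·4 - (-2)²) = 24 + 24 + 12 = 60,
  det = 7·(4·4 - (-2)²) - (2)·((2)·4 - (-2)·(2)) + (2)·((2)·(-2) - 4·(2)) = 7·(12) - (2)·(12) + (2)·(-12) = 36.
  So p(λ) = λ³ - 15λ² + 60λ - 36.
Step 2 — look for an integer root (rational root theorem: any rational root is an integer divisor of 36). Testing λ = 6:
  p(6) = 216 - 540 + 360 - 36 = 0  ✓
  Dividing out (λ - 6): p(λ) = (λ - 6)(λ² - 9λ + 6).
Step 3 — remaining eigenvalues from the quadratic λ² - 9λ + 6 = 0:
  Δ = 9² - 4·6 = 81 - 24 = 57,  λ = (9 ± √57)/2 = (9 ± 7.5498)/2 ≈ 8.2749 or 0.7251.
  Sorted: λ_1 = 8.2749,  λ_2 = 6,  λ_3 = 0.7251  (check: sum = 15 = tr ✓).

Step 4 — unit eigenvector for λ_1 ≈ 8.2749: v spans the null space of (Sigma - λ_1 I), whose rows are
  r_1 = (-1.2749, 2, 2),  r_2 = (2, -4.2749, -2),  r_3 = (2, -2, -4.2749).
  v is orthogonal to every row, so take v ∝ r_1 × r_2 = ((2)·(-2) - (2)·(-4.2749), (2)·(2) - (-1.2749)·(-2), (-1.2749)·(-4.2749) - (2)·(2)) ≈ (4.5498, 1.4502, 1.4502).
  Let u = (4.5498, 1.4502, 1.4502).
  ||u|| = √((4.5498)² + (1.4502)² + (1.4502)²) = √(24.907) ≈ 4.9907,  v_1 = u/||u|| ≈ (0.9117, 0.2906, 0.2906) (||v_1|| = 1).

λ_1 = 8.2749,  λ_2 = 6,  λ_3 = 0.7251;  v_1 ≈ (0.9117, 0.2906, 0.2906)


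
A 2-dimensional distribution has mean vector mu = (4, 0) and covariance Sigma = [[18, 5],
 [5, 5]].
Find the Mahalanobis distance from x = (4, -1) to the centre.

Step 1 — centre the observation: (x - mu) = (0, -1).

Step 2 — invert Sigma. det(Sigma) = 18·5 - (5)² = 65.
  Sigma^{-1} = (1/det) · [[d, -b], [-b, a]] = [[0.0769, -0.0769],
 [-0.0769, 0.2769]].

Step 3 — form the quadratic (x - mu)^T · Sigma^{-1} · (x - mu):
  Sigma^{-1} · (x - mu) = (0.0769, -0.2769).
  (x - mu)^T · [Sigma^{-1} · (x - mu)] = (0)·(0.0769) + (-1)·(-0.2769) = 0.2769.

Step 4 — take square root: d = √(0.2769) ≈ 0.5262.

d(x, mu) = √(0.2769) ≈ 0.5262


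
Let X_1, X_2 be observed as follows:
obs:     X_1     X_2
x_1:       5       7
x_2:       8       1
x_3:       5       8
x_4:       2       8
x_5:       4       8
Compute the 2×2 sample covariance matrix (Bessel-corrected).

Step 1 — column means:
  mean(X_1) = (5 + 8 + 5 + 2 + 4) / 5 = 24/5 = 4.8
  mean(X_2) = (7 + 1 + 8 + 8 + 8) / 5 = 32/5 = 6.4

Step 2 — sample covariance S[i,j] = (1/(n-1)) · Σ_k (x_{k,i} - mean_i) · (x_{k,j} - mean_j), with n-1 = 4.
  S[X_1,X_1] = ((0.2)·(0.2) + (3.2)·(3.2) + (0.2)·(0.2) + (-2.8)·(-2.8) + (-0.8)·(-0.8)) / 4 = 18.8/4 = 4.7
  S[X_1,X_2] = ((0.2)·(0.6) + (3.2)·(-5.4) + (0.2)·(1.6) + (-2.8)·(1.6) + (-0.8)·(1.6)) / 4 = -22.6/4 = -5.65
  S[X_2,X_2] = ((0.6)·(0.6) + (-5.4)·(-5.4) + (1.6)·(1.6) + (1.6)·(1.6) + (1.6)·(1.6)) / 4 = 37.2/4 = 9.3

S is symmetric (S[j,i] = S[i,j]). Assembling:

S = [[4.7, -5.65],
 [-5.65, 9.3]]


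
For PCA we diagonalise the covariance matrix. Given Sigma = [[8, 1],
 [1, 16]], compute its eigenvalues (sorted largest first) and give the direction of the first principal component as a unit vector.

Step 1 — characteristic polynomial of 2×2 Sigma:
  det(Sigma - λI) = λ² - trace · λ + det = 0.
  trace = 8 + 16 = 24, det = 8·16 - (1)² = 127.
Step 2 — discriminant:
  Δ = trace² - 4·det = 576 - 508 = 68.
Step 3 — eigenvalues:
  λ = (trace ± √Δ)/2 = (24 ± 8.2462)/2,
  λ_1 = 16.1231,  λ_2 = 7.8769.

Step 4 — unit eigenvector for λ_1: solve (Sigma - λ_1 I)v = 0. First row:
  (8 - 16.1231)·v_x + (1)·v_y = 0, i.e. (-8.1231)·v_x + (1)·v_y = 0,
  so v ∝ (b, λ_1 - a) = (1, 8.1231) = u.
  ||u|| = √((1)² + (8.1231)²) = √(66.9848) ≈ 8.1844,
  v_1 = u/||u|| ≈ (0.1222, 0.9925) (||v_1|| = 1).

λ_1 = 16.1231,  λ_2 = 7.8769;  v_1 ≈ (0.1222, 0.9925)


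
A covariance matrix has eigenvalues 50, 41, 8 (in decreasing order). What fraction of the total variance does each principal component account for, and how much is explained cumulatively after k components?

Step 1 — total variance = trace(Sigma) = Σ λ_i = 50 + 41 + 8 = 99.

Step 2 — fraction explained by component i = λ_i / Σ λ:
  PC1: 50/99 = 0.5051
  PC2: 41/99 = 0.4141
  PC3: 8/99 = 0.0808

Step 3 — cumulative fraction after k components = (λ_1 + ... + λ_k) / Σ λ:
  k = 1: 50/99 = 0.5051
  k = 2: (50 + 41)/99 = 91/99 = 0.9192
  k = 3: (50 + 41 + 8)/99 = 99/99 = 1

Summary (fraction, with percent):

explained: PC1 0.5051 (50.51%), PC2 0.4141 (41.41%), PC3 0.0808 (8.08%);  cumulative: 0.5051, 0.9192, 1


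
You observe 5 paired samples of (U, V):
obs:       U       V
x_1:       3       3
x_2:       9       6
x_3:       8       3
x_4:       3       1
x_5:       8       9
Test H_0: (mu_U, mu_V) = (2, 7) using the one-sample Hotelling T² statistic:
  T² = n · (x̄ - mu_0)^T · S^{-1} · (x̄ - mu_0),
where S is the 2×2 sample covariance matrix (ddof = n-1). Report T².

Step 1 — sample mean vector:
  mean(U) = (3 + 9 + 8 + 3 + 8) / 5 = 31/5 = 6.2
  mean(V) = (3 + 6 + 3 + 1 + 9) / 5 = 22/5 = 4.4
  x̄ = (6.2, 4.4),  deviation x̄ - mu_0 = (6.2, 4.4) - (2, 7) = (4.2, -2.6).

Step 2 — sample covariance matrix, S[i,j] = (1/(n-1)) · Σ_k (x_{k,i} - mean_i) · (x_{k,j} - mean_j), divisor n-1 = 4:
  S[U,U] = ((-3.2)·(-3.2) + (2.8)·(2.8) + (1.8)·(1.8) + (-3.2)·(-3.2) + (1.8)·(1.8)) / 4 = 34.8/4 = 8.7
  S[U,V] = ((-3.2)·(-1.4) + (2.8)·(1.6) + (1.8)·(-1.4) + (-3.2)·(-3.4) + (1.8)·(4.6)) / 4 = 25.6/4 = 6.4
  S[V,V] = ((-1.4)·(-1.4) + (1.6)·(1.6) + (-1.4)·(-1.4) + (-3.4)·(-3.4) + (4.6)·(4.6)) / 4 = 39.2/4 = 9.8
  S = [[8.7, 6.4],
 [6.4, 9.8]].

Step 3 — invert S. det(S) = 8.7·9.8 - (6.4)² = 44.3.
  S^{-1} = (1/det) · [[d, -b], [-b, a]] = [[0.2212, -0.1445],
 [-0.1445, 0.1964]].

Step 4 — quadratic form (x̄ - mu_0)^T · S^{-1} · (x̄ - mu_0):
  S^{-1} · (x̄ - mu_0) = (1.3047, -1.1174),
  (x̄ - mu_0)^T · [...] = (4.2)·(1.3047) + (-2.6)·(-1.1174) = 8.3851.

Step 5 — scale by n: T² = 5 · 8.3851 = 41.9255.

T² ≈ 41.9255


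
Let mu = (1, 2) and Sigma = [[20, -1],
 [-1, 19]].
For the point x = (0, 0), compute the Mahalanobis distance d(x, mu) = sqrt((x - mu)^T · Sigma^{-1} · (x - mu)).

Step 1 — centre the observation: (x - mu) = (-1, -2).

Step 2 — invert Sigma. det(Sigma) = 20·19 - (-1)² = 379.
  Sigma^{-1} = (1/det) · [[d, -b], [-b, a]] = [[0.0501, 0.0026],
 [0.0026, 0.0528]].

Step 3 — form the quadratic (x - mu)^T · Sigma^{-1} · (x - mu):
  Sigma^{-1} · (x - mu) = (-0.0554, -0.1082).
  (x - mu)^T · [Sigma^{-1} · (x - mu)] = (-1)·(-0.0554) + (-2)·(-0.1082) = 0.2718.

Step 4 — take square root: d = √(0.2718) ≈ 0.5213.

d(x, mu) = √(0.2718) ≈ 0.5213


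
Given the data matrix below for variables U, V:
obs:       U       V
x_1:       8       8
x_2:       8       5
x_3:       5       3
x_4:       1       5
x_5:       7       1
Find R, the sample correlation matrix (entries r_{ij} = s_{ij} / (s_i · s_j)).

Step 1 — column means:
  mean(U) = (8 + 8 + 5 + 1 + 7) / 5 = 29/5 = 5.8
  mean(V) = (8 + 5 + 3 + 5 + 1) / 5 = 22/5 = 4.4

Step 2 — sample variances and covariances s[i,j] = (1/(n-1)) · Σ_k (x_{k,i} - mean_i) · (x_{k,j} - mean_j), with n-1 = 4:
  s[U,U] = ((2.2)·(2.2) + (2.2)·(2.2) + (-0.8)·(-0.8) + (-4.8)·(-4.8) + (1.2)·(1.2)) / 4 = 34.8/4 = 8.7
  s[U,V] = ((2.2)·(3.6) + (2.2)·(0.6) + (-0.8)·(-1.4) + (-4.8)·(0.6) + (1.2)·(-3.4)) / 4 = 3.4/4 = 0.85
  s[V,V] = ((3.6)·(3.6) + (0.6)·(0.6) + (-1.4)·(-1.4) + (0.6)·(0.6) + (-3.4)·(-3.4)) / 4 = 27.2/4 = 6.8
  Sample standard deviations s_i = √(s[i,i]):
  s(U) = √(8.7) = 2.9496
  s(V) = √(6.8) = 2.6077

Step 3 — r_{ij} = s_{ij} / (s_i · s_j):
  r[U,U] = 1 (diagonal).
  r[U,V] = 0.85 / (2.9496 · 2.6077) = 0.85 / 7.6916 = 0.1105
  r[V,V] = 1 (diagonal).

R is symmetric with unit diagonal. Assembling:

R = [[1, 0.1105],
 [0.1105, 1]]


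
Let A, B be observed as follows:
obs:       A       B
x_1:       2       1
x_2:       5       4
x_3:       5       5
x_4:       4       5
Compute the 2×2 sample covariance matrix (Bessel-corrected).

Step 1 — column means:
  mean(A) = (2 + 5 + 5 + 4) / 4 = 16/4 = 4
  mean(B) = (1 + 4 + 5 + 5) / 4 = 15/4 = 3.75

Step 2 — sample covariance S[i,j] = (1/(n-1)) · Σ_k (x_{k,i} - mean_i) · (x_{k,j} - mean_j), with n-1 = 3.
  S[A,A] = ((-2)·(-2) + (1)·(1) + (1)·(1) + (0)·(0)) / 3 = 6/3 = 2
  S[A,B] = ((-2)·(-2.75) + (1)·(0.25) + (1)·(1.25) + (0)·(1.25)) / 3 = 7/3 = 2.3333
  S[B,B] = ((-2.75)·(-2.75) + (0.25)·(0.25) + (1.25)·(1.25) + (1.25)·(1.25)) / 3 = 10.75/3 = 3.5833

S is symmetric (S[j,i] = S[i,j]). Assembling:

S = [[2, 2.3333],
 [2.3333, 3.5833]]


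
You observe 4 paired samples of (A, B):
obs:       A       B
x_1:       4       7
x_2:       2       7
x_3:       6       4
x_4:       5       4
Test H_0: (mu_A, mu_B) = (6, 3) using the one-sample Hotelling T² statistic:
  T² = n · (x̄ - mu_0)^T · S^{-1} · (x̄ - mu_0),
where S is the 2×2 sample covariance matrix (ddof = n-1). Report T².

Step 1 — sample mean vector:
  mean(A) = (4 + 2 + 6 + 5) / 4 = 17/4 = 4.25
  mean(B) = (7 + 7 + 4 + 4) / 4 = 22/4 = 5.5
  x̄ = (4.25, 5.5),  deviation x̄ - mu_0 = (4.25, 5.5) - (6, 3) = (-1.75, 2.5).

Step 2 — sample covariance matrix, S[i,j] = (1/(n-1)) · Σ_k (x_{k,i} - mean_i) · (x_{k,j} - mean_j), divisor n-1 = 3:
  S[A,A] = ((-0.25)·(-0.25) + (-2.25)·(-2.25) + (1.75)·(1.75) + (0.75)·(0.75)) / 3 = 8.75/3 = 2.9167
  S[A,B] = ((-0.25)·(1.5) + (-2.25)·(1.5) + (1.75)·(-1.5) + (0.75)·(-1.5)) / 3 = -7.5/3 = -2.5
  S[B,B] = ((1.5)·(1.5) + (1.5)·(1.5) + (-1.5)·(-1.5) + (-1.5)·(-1.5)) / 3 = 9/3 = 3
  S = [[2.9167, -2.5],
 [-2.5, 3]].

Step 3 — invert S. det(S) = 2.9167·3 - (-2.5)² = 2.5.
  S^{-1} = (1/det) · [[d, -b], [-b, a]] = [[1.2, 1],
 [1, 1.1667]].

Step 4 — quadratic form (x̄ - mu_0)^T · S^{-1} · (x̄ - mu_0):
  S^{-1} · (x̄ - mu_0) = (0.4, 1.1667),
  (x̄ - mu_0)^T · [...] = (-1.75)·(0.4) + (2.5)·(1.1667) = 2.2167.

Step 5 — scale by n: T² = 4 · 2.2167 = 8.8667.

T² ≈ 8.8667


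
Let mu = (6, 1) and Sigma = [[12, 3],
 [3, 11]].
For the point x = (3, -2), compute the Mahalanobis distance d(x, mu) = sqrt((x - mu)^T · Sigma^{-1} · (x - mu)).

Step 1 — centre the observation: (x - mu) = (-3, -3).

Step 2 — invert Sigma. det(Sigma) = 12·11 - (3)² = 123.
  Sigma^{-1} = (1/det) · [[d, -b], [-b, a]] = [[0.0894, -0.0244],
 [-0.0244, 0.0976]].

Step 3 — form the quadratic (x - mu)^T · Sigma^{-1} · (x - mu):
  Sigma^{-1} · (x - mu) = (-0.1951, -0.2195).
  (x - mu)^T · [Sigma^{-1} · (x - mu)] = (-3)·(-0.1951) + (-3)·(-0.2195) = 1.2439.

Step 4 — take square root: d = √(1.2439) ≈ 1.1153.

d(x, mu) = √(1.2439) ≈ 1.1153


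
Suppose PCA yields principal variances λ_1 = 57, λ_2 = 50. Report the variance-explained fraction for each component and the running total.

Step 1 — total variance = trace(Sigma) = Σ λ_i = 57 + 50 = 107.

Step 2 — fraction explained by component i = λ_i / Σ λ:
  PC1: 57/107 = 0.5327
  PC2: 50/107 = 0.4673

Step 3 — cumulative fraction after k components = (λ_1 + ... + λ_k) / Σ λ:
  k = 1: 57/107 = 0.5327
  k = 2: (57 + 50)/107 = 107/107 = 1

Summary (fraction, with percent):

explained: PC1 0.5327 (53.27%), PC2 0.4673 (46.73%);  cumulative: 0.5327, 1


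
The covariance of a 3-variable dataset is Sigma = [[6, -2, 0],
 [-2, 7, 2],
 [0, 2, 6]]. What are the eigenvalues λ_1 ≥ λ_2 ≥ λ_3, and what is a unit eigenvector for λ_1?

Step 1 — characteristic polynomial p(λ) = det(λI - Sigma) = λ³ - tr·λ² + c_1·λ - det, where tr = trace, c_1 = sum of the principal 2×2 minors, det = det(Sigma):
  tr = 6 + 7 + 6 = 19,
  c_1 = (6·7 - (-2)²) + (6·6 - (0)²) + (7·6 - (2)²) = 38 + 36 + 38 = 112,
  det = 6·(7·6 - (2)²) - (-2)·((-2)·6 - (2)·(0)) + (0)·((-2)·(2) - 7·(0)) = 6·(38) - (-2)·(-12) + (0)·(-4) = 204.
  So p(λ) = λ³ - 19λ² + 112λ - 204.
Step 2 — look for an integer root (rational root theorem: any rational root is an integer divisor of 204). Testing λ = 6:
  p(6) = 216 - 684 + 672 - 204 = 0  ✓
  Dividing out (λ - 6): p(λ) = (λ - 6)(λ² - 13λ + 34).
Step 3 — remaining eigenvalues from the quadratic λ² - 13λ + 34 = 0:
  Δ = 13² - 4·34 = 169 - 136 = 33,  λ = (13 ± √33)/2 = (13 ± 5.7446)/2 ≈ 9.3723 or 3.6277.
  Sorted: λ_1 = 9.3723,  λ_2 = 6,  λ_3 = 3.6277  (check: sum = 19 = tr ✓).

Step 4 — unit eigenvector for λ_1 ≈ 9.3723: v spans the null space of (Sigma - λ_1 I), whose rows are
  r_1 = (-3.3723, -2, 0),  r_2 = (-2, -2.3723, 2),  r_3 = (0, 2, -3.3723).
  v is orthogonal to every row, so take v ∝ r_1 × r_2 = ((-2)·(2) - (0)·(-2.3723), (0)·(-2) - (-3.3723)·(2), (-3.3723)·(-2.3723) - (-2)·(-2)) ≈ (-4, 6.7446, 4).
  Rescale (multiply by -1 so the first nonzero entry is positive): u = (4, -6.7446, -4).
  ||u|| = √((4)² + (-6.7446)² + (-4)²) = √(77.4891) ≈ 8.8028,  v_1 = u/||u|| ≈ (0.4544, -0.7662, -0.4544) (||v_1|| = 1).

λ_1 = 9.3723,  λ_2 = 6,  λ_3 = 3.6277;  v_1 ≈ (0.4544, -0.7662, -0.4544)


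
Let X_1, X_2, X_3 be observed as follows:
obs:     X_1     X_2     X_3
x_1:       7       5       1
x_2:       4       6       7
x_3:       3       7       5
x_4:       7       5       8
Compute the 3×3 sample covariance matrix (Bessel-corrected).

Step 1 — column means:
  mean(X_1) = (7 + 4 + 3 + 7) / 4 = 21/4 = 5.25
  mean(X_2) = (5 + 6 + 7 + 5) / 4 = 23/4 = 5.75
  mean(X_3) = (1 + 7 + 5 + 8) / 4 = 21/4 = 5.25

Step 2 — sample covariance S[i,j] = (1/(n-1)) · Σ_k (x_{k,i} - mean_i) · (x_{k,j} - mean_j), with n-1 = 3.
  S[X_1,X_1] = ((1.75)·(1.75) + (-1.25)·(-1.25) + (-2.25)·(-2.25) + (1.75)·(1.75)) / 3 = 12.75/3 = 4.25
  S[X_1,X_2] = ((1.75)·(-0.75) + (-1.25)·(0.25) + (-2.25)·(1.25) + (1.75)·(-0.75)) / 3 = -5.75/3 = -1.9167
  S[X_1,X_3] = ((1.75)·(-4.25) + (-1.25)·(1.75) + (-2.25)·(-0.25) + (1.75)·(2.75)) / 3 = -4.25/3 = -1.4167
  S[X_2,X_2] = ((-0.75)·(-0.75) + (0.25)·(0.25) + (1.25)·(1.25) + (-0.75)·(-0.75)) / 3 = 2.75/3 = 0.9167
  S[X_2,X_3] = ((-0.75)·(-4.25) + (0.25)·(1.75) + (1.25)·(-0.25) + (-0.75)·(2.75)) / 3 = 1.25/3 = 0.4167
  S[X_3,X_3] = ((-4.25)·(-4.25) + (1.75)·(1.75) + (-0.25)·(-0.25) + (2.75)·(2.75)) / 3 = 28.75/3 = 9.5833

S is symmetric (S[j,i] = S[i,j]). Assembling:

S = [[4.25, -1.9167, -1.4167],
 [-1.9167, 0.9167, 0.4167],
 [-1.4167, 0.4167, 9.5833]]


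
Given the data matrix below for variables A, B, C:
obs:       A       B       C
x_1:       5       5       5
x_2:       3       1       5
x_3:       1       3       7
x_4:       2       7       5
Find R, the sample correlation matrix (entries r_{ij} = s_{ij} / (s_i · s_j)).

Step 1 — column means:
  mean(A) = (5 + 3 + 1 + 2) / 4 = 11/4 = 2.75
  mean(B) = (5 + 1 + 3 + 7) / 4 = 16/4 = 4
  mean(C) = (5 + 5 + 7 + 5) / 4 = 22/4 = 5.5

Step 2 — sample variances and covariances s[i,j] = (1/(n-1)) · Σ_k (x_{k,i} - mean_i) · (x_{k,j} - mean_j), with n-1 = 3:
  s[A,A] = ((2.25)·(2.25) + (0.25)·(0.25) + (-1.75)·(-1.75) + (-0.75)·(-0.75)) / 3 = 8.75/3 = 2.9167
  s[A,B] = ((2.25)·(1) + (0.25)·(-3) + (-1.75)·(-1) + (-0.75)·(3)) / 3 = 1/3 = 0.3333
  s[A,C] = ((2.25)·(-0.5) + (0.25)·(-0.5) + (-1.75)·(1.5) + (-0.75)·(-0.5)) / 3 = -3.5/3 = -1.1667
  s[B,B] = ((1)·(1) + (-3)·(-3) + (-1)·(-1) + (3)·(3)) / 3 = 20/3 = 6.6667
  s[B,C] = ((1)·(-0.5) + (-3)·(-0.5) + (-1)·(1.5) + (3)·(-0.5)) / 3 = -2/3 = -0.6667
  s[C,C] = ((-0.5)·(-0.5) + (-0.5)·(-0.5) + (1.5)·(1.5) + (-0.5)·(-0.5)) / 3 = 3/3 = 1
  Sample standard deviations s_i = √(s[i,i]):
  s(A) = √(2.9167) = 1.7078
  s(B) = √(6.6667) = 2.582
  s(C) = √(1) = 1

Step 3 — r_{ij} = s_{ij} / (s_i · s_j):
  r[A,A] = 1 (diagonal).
  r[A,B] = 0.3333 / (1.7078 · 2.582) = 0.3333 / 4.4096 = 0.0756
  r[A,C] = -1.1667 / (1.7078 · 1) = -1.1667 / 1.7078 = -0.6831
  r[B,B] = 1 (diagonal).
  r[B,C] = -0.6667 / (2.582 · 1) = -0.6667 / 2.582 = -0.2582
  r[C,C] = 1 (diagonal).

R is symmetric with unit diagonal. Assembling:

R = [[1, 0.0756, -0.6831],
 [0.0756, 1, -0.2582],
 [-0.6831, -0.2582, 1]]


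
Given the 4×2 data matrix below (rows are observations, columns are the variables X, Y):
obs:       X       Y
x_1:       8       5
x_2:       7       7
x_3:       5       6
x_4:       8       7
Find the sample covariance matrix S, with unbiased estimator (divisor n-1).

Step 1 — column means:
  mean(X) = (8 + 7 + 5 + 8) / 4 = 28/4 = 7
  mean(Y) = (5 + 7 + 6 + 7) / 4 = 25/4 = 6.25

Step 2 — sample covariance S[i,j] = (1/(n-1)) · Σ_k (x_{k,i} - mean_i) · (x_{k,j} - mean_j), with n-1 = 3.
  S[X,X] = ((1)·(1) + (0)·(0) + (-2)·(-2) + (1)·(1)) / 3 = 6/3 = 2
  S[X,Y] = ((1)·(-1.25) + (0)·(0.75) + (-2)·(-0.25) + (1)·(0.75)) / 3 = 0/3 = 0
  S[Y,Y] = ((-1.25)·(-1.25) + (0.75)·(0.75) + (-0.25)·(-0.25) + (0.75)·(0.75)) / 3 = 2.75/3 = 0.9167

S is symmetric (S[j,i] = S[i,j]). Assembling:

S = [[2, 0],
 [0, 0.9167]]


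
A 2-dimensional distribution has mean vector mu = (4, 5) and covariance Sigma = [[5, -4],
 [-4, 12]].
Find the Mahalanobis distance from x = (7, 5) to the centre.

Step 1 — centre the observation: (x - mu) = (3, 0).

Step 2 — invert Sigma. det(Sigma) = 5·12 - (-4)² = 44.
  Sigma^{-1} = (1/det) · [[d, -b], [-b, a]] = [[0.2727, 0.0909],
 [0.0909, 0.1136]].

Step 3 — form the quadratic (x - mu)^T · Sigma^{-1} · (x - mu):
  Sigma^{-1} · (x - mu) = (0.8182, 0.2727).
  (x - mu)^T · [Sigma^{-1} · (x - mu)] = (3)·(0.8182) + (0)·(0.2727) = 2.4545.

Step 4 — take square root: d = √(2.4545) ≈ 1.5667.

d(x, mu) = √(2.4545) ≈ 1.5667


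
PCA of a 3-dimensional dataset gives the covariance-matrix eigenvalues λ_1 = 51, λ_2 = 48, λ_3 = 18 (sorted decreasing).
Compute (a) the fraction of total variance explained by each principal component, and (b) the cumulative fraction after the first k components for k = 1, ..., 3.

Step 1 — total variance = trace(Sigma) = Σ λ_i = 51 + 48 + 18 = 117.

Step 2 — fraction explained by component i = λ_i / Σ λ:
  PC1: 51/117 = 0.4359
  PC2: 48/117 = 0.4103
  PC3: 18/117 = 0.1538

Step 3 — cumulative fraction after k components = (λ_1 + ... + λ_k) / Σ λ:
  k = 1: 51/117 = 0.4359
  k = 2: (51 + 48)/117 = 99/117 = 0.8462
  k = 3: (51 + 48 + 18)/117 = 117/117 = 1

Summary (fraction, with percent):

explained: PC1 0.4359 (43.59%), PC2 0.4103 (41.03%), PC3 0.1538 (15.38%);  cumulative: 0.4359, 0.8462, 1


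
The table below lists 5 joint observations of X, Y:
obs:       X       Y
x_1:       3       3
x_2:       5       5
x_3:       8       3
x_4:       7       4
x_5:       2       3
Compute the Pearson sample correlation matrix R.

Step 1 — column means:
  mean(X) = (3 + 5 + 8 + 7 + 2) / 5 = 25/5 = 5
  mean(Y) = (3 + 5 + 3 + 4 + 3) / 5 = 18/5 = 3.6

Step 2 — sample variances and covariances s[i,j] = (1/(n-1)) · Σ_k (x_{k,i} - mean_i) · (x_{k,j} - mean_j), with n-1 = 4:
  s[X,X] = ((-2)·(-2) + (0)·(0) + (3)·(3) + (2)·(2) + (-3)·(-3)) / 4 = 26/4 = 6.5
  s[X,Y] = ((-2)·(-0.6) + (0)·(1.4) + (3)·(-0.6) + (2)·(0.4) + (-3)·(-0.6)) / 4 = 2/4 = 0.5
  s[Y,Y] = ((-0.6)·(-0.6) + (1.4)·(1.4) + (-0.6)·(-0.6) + (0.4)·(0.4) + (-0.6)·(-0.6)) / 4 = 3.2/4 = 0.8
  Sample standard deviations s_i = √(s[i,i]):
  s(X) = √(6.5) = 2.5495
  s(Y) = √(0.8) = 0.8944

Step 3 — r_{ij} = s_{ij} / (s_i · s_j):
  r[X,X] = 1 (diagonal).
  r[X,Y] = 0.5 / (2.5495 · 0.8944) = 0.5 / 2.2804 = 0.2193
  r[Y,Y] = 1 (diagonal).

R is symmetric with unit diagonal. Assembling:

R = [[1, 0.2193],
 [0.2193, 1]]


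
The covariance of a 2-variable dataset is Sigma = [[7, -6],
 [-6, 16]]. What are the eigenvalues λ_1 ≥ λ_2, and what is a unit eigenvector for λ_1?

Step 1 — characteristic polynomial of 2×2 Sigma:
  det(Sigma - λI) = λ² - trace · λ + det = 0.
  trace = 7 + 16 = 23, det = 7·16 - (-6)² = 76.
Step 2 — discriminant:
  Δ = trace² - 4·det = 529 - 304 = 225.
Step 3 — eigenvalues:
  λ = (trace ± √Δ)/2 = (23 ± 15)/2,
  λ_1 = 19,  λ_2 = 4.

Step 4 — unit eigenvector for λ_1: solve (Sigma - λ_1 I)v = 0. First row:
  (7 - 19)·v_x + (-6)·v_y = 0, i.e. (-12)·v_x + (-6)·v_y = 0,
  so v ∝ (b, λ_1 - a) = (-6, 12); multiply by -1 so the first entry is positive: u = (6, -12).
  ||u|| = √((6)² + (-12)²) = √(180) ≈ 13.4164,
  v_1 = u/||u|| ≈ (0.4472, -0.8944) (||v_1|| = 1).

λ_1 = 19,  λ_2 = 4;  v_1 ≈ (0.4472, -0.8944)


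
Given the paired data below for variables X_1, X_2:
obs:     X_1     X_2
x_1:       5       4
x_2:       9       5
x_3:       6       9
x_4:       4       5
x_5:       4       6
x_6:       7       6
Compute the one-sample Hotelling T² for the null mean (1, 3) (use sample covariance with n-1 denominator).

Step 1 — sample mean vector:
  mean(X_1) = (5 + 9 + 6 + 4 + 4 + 7) / 6 = 35/6 = 5.8333
  mean(X_2) = (4 + 5 + 9 + 5 + 6 + 6) / 6 = 35/6 = 5.8333
  x̄ = (5.8333, 5.8333),  deviation x̄ - mu_0 = (5.8333, 5.8333) - (1, 3) = (4.8333, 2.8333).

Step 2 — sample covariance matrix, S[i,j] = (1/(n-1)) · Σ_k (x_{k,i} - mean_i) · (x_{k,j} - mean_j), divisor n-1 = 5:
  S[X_1,X_1] = ((-0.8333)·(-0.8333) + (3.1667)·(3.1667) + (0.1667)·(0.1667) + (-1.8333)·(-1.8333) + (-1.8333)·(-1.8333) + (1.1667)·(1.1667)) / 5 = 18.8333/5 = 3.7667
  S[X_1,X_2] = ((-0.8333)·(-1.8333) + (3.1667)·(-0.8333) + (0.1667)·(3.1667) + (-1.8333)·(-0.8333) + (-1.8333)·(0.1667) + (1.1667)·(0.1667)) / 5 = 0.8333/5 = 0.1667
  S[X_2,X_2] = ((-1.8333)·(-1.8333) + (-0.8333)·(-0.8333) + (3.1667)·(3.1667) + (-0.8333)·(-0.8333) + (0.1667)·(0.1667) + (0.1667)·(0.1667)) / 5 = 14.8333/5 = 2.9667
  S = [[3.7667, 0.1667],
 [0.1667, 2.9667]].

Step 3 — invert S. det(S) = 3.7667·2.9667 - (0.1667)² = 11.1467.
  S^{-1} = (1/det) · [[d, -b], [-b, a]] = [[0.2661, -0.015],
 [-0.015, 0.3379]].

Step 4 — quadratic form (x̄ - mu_0)^T · S^{-1} · (x̄ - mu_0):
  S^{-1} · (x̄ - mu_0) = (1.244, 0.8852),
  (x̄ - mu_0)^T · [...] = (4.8333)·(1.244) + (2.8333)·(0.8852) = 8.5207.

Step 5 — scale by n: T² = 6 · 8.5207 = 51.1244.

T² ≈ 51.1244


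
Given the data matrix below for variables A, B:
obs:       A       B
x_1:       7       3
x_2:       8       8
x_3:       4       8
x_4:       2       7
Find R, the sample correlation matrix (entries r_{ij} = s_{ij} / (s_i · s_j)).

Step 1 — column means:
  mean(A) = (7 + 8 + 4 + 2) / 4 = 21/4 = 5.25
  mean(B) = (3 + 8 + 8 + 7) / 4 = 26/4 = 6.5

Step 2 — sample variances and covariances s[i,j] = (1/(n-1)) · Σ_k (x_{k,i} - mean_i) · (x_{k,j} - mean_j), with n-1 = 3:
  s[A,A] = ((1.75)·(1.75) + (2.75)·(2.75) + (-1.25)·(-1.25) + (-3.25)·(-3.25)) / 3 = 22.75/3 = 7.5833
  s[A,B] = ((1.75)·(-3.5) + (2.75)·(1.5) + (-1.25)·(1.5) + (-3.25)·(0.5)) / 3 = -5.5/3 = -1.8333
  s[B,B] = ((-3.5)·(-3.5) + (1.5)·(1.5) + (1.5)·(1.5) + (0.5)·(0.5)) / 3 = 17/3 = 5.6667
  Sample standard deviations s_i = √(s[i,i]):
  s(A) = √(7.5833) = 2.7538
  s(B) = √(5.6667) = 2.3805

Step 3 — r_{ij} = s_{ij} / (s_i · s_j):
  r[A,A] = 1 (diagonal).
  r[A,B] = -1.8333 / (2.7538 · 2.3805) = -1.8333 / 6.5553 = -0.2797
  r[B,B] = 1 (diagonal).

R is symmetric with unit diagonal. Assembling:

R = [[1, -0.2797],
 [-0.2797, 1]]


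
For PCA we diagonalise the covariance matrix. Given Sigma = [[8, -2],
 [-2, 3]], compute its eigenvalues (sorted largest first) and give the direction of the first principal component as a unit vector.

Step 1 — characteristic polynomial of 2×2 Sigma:
  det(Sigma - λI) = λ² - trace · λ + det = 0.
  trace = 8 + 3 = 11, det = 8·3 - (-2)² = 20.
Step 2 — discriminant:
  Δ = trace² - 4·det = 121 - 80 = 41.
Step 3 — eigenvalues:
  λ = (trace ± √Δ)/2 = (11 ± 6.4031)/2,
  λ_1 = 8.7016,  λ_2 = 2.2984.

Step 4 — unit eigenvector for λ_1: solve (Sigma - λ_1 I)v = 0. First row:
  (8 - 8.7016)·v_x + (-2)·v_y = 0, i.e. (-0.7016)·v_x + (-2)·v_y = 0,
  so v ∝ (b, λ_1 - a) = (-2, 0.7016); multiply by -1 so the first entry is positive: u = (2, -0.7016).
  ||u|| = √((2)² + (-0.7016)²) = √(4.4922) ≈ 2.1195,
  v_1 = u/||u|| ≈ (0.9436, -0.331) (||v_1|| = 1).

λ_1 = 8.7016,  λ_2 = 2.2984;  v_1 ≈ (0.9436, -0.331)


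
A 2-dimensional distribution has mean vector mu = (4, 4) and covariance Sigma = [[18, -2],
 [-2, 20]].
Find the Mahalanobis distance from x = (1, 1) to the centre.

Step 1 — centre the observation: (x - mu) = (-3, -3).

Step 2 — invert Sigma. det(Sigma) = 18·20 - (-2)² = 356.
  Sigma^{-1} = (1/det) · [[d, -b], [-b, a]] = [[0.0562, 0.0056],
 [0.0056, 0.0506]].

Step 3 — form the quadratic (x - mu)^T · Sigma^{-1} · (x - mu):
  Sigma^{-1} · (x - mu) = (-0.1854, -0.1685).
  (x - mu)^T · [Sigma^{-1} · (x - mu)] = (-3)·(-0.1854) + (-3)·(-0.1685) = 1.0618.

Step 4 — take square root: d = √(1.0618) ≈ 1.0304.

d(x, mu) = √(1.0618) ≈ 1.0304


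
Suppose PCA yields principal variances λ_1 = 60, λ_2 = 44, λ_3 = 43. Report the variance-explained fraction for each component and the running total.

Step 1 — total variance = trace(Sigma) = Σ λ_i = 60 + 44 + 43 = 147.

Step 2 — fraction explained by component i = λ_i / Σ λ:
  PC1: 60/147 = 0.4082
  PC2: 44/147 = 0.2993
  PC3: 43/147 = 0.2925

Step 3 — cumulative fraction after k components = (λ_1 + ... + λ_k) / Σ λ:
  k = 1: 60/147 = 0.4082
  k = 2: (60 + 44)/147 = 104/147 = 0.7075
  k = 3: (60 + 44 + 43)/147 = 147/147 = 1

Summary (fraction, with percent):

explained: PC1 0.4082 (40.82%), PC2 0.2993 (29.93%), PC3 0.2925 (29.25%);  cumulative: 0.4082, 0.7075, 1


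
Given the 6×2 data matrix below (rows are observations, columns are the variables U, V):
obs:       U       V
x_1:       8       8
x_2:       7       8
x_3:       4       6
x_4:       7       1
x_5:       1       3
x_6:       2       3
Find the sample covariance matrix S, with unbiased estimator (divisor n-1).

Step 1 — column means:
  mean(U) = (8 + 7 + 4 + 7 + 1 + 2) / 6 = 29/6 = 4.8333
  mean(V) = (8 + 8 + 6 + 1 + 3 + 3) / 6 = 29/6 = 4.8333

Step 2 — sample covariance S[i,j] = (1/(n-1)) · Σ_k (x_{k,i} - mean_i) · (x_{k,j} - mean_j), with n-1 = 5.
  S[U,U] = ((3.1667)·(3.1667) + (2.1667)·(2.1667) + (-0.8333)·(-0.8333) + (2.1667)·(2.1667) + (-3.8333)·(-3.8333) + (-2.8333)·(-2.8333)) / 5 = 42.8333/5 = 8.5667
  S[U,V] = ((3.1667)·(3.1667) + (2.1667)·(3.1667) + (-0.8333)·(1.1667) + (2.1667)·(-3.8333) + (-3.8333)·(-1.8333) + (-2.8333)·(-1.8333)) / 5 = 19.8333/5 = 3.9667
  S[V,V] = ((3.1667)·(3.1667) + (3.1667)·(3.1667) + (1.1667)·(1.1667) + (-3.8333)·(-3.8333) + (-1.8333)·(-1.8333) + (-1.8333)·(-1.8333)) / 5 = 42.8333/5 = 8.5667

S is symmetric (S[j,i] = S[i,j]). Assembling:

S = [[8.5667, 3.9667],
 [3.9667, 8.5667]]


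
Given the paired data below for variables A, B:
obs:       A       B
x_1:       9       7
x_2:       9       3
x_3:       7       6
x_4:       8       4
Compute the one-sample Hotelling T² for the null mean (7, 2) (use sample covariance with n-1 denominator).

Step 1 — sample mean vector:
  mean(A) = (9 + 9 + 7 + 8) / 4 = 33/4 = 8.25
  mean(B) = (7 + 3 + 6 + 4) / 4 = 20/4 = 5
  x̄ = (8.25, 5),  deviation x̄ - mu_0 = (8.25, 5) - (7, 2) = (1.25, 3).

Step 2 — sample covariance matrix, S[i,j] = (1/(n-1)) · Σ_k (x_{k,i} - mean_i) · (x_{k,j} - mean_j), divisor n-1 = 3:
  S[A,A] = ((0.75)·(0.75) + (0.75)·(0.75) + (-1.25)·(-1.25) + (-0.25)·(-0.25)) / 3 = 2.75/3 = 0.9167
  S[A,B] = ((0.75)·(2) + (0.75)·(-2) + (-1.25)·(1) + (-0.25)·(-1)) / 3 = -1/3 = -0.3333
  S[B,B] = ((2)·(2) + (-2)·(-2) + (1)·(1) + (-1)·(-1)) / 3 = 10/3 = 3.3333
  S = [[0.9167, -0.3333],
 [-0.3333, 3.3333]].

Step 3 — invert S. det(S) = 0.9167·3.3333 - (-0.3333)² = 2.9444.
  S^{-1} = (1/det) · [[d, -b], [-b, a]] = [[1.1321, 0.1132],
 [0.1132, 0.3113]].

Step 4 — quadratic form (x̄ - mu_0)^T · S^{-1} · (x̄ - mu_0):
  S^{-1} · (x̄ - mu_0) = (1.7547, 1.0755),
  (x̄ - mu_0)^T · [...] = (1.25)·(1.7547) + (3)·(1.0755) = 5.4198.

Step 5 — scale by n: T² = 4 · 5.4198 = 21.6792.

T² ≈ 21.6792


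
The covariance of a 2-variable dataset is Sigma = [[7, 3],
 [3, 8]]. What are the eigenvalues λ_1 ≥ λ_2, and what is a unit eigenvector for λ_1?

Step 1 — characteristic polynomial of 2×2 Sigma:
  det(Sigma - λI) = λ² - trace · λ + det = 0.
  trace = 7 + 8 = 15, det = 7·8 - (3)² = 47.
Step 2 — discriminant:
  Δ = trace² - 4·det = 225 - 188 = 37.
Step 3 — eigenvalues:
  λ = (trace ± √Δ)/2 = (15 ± 6.0828)/2,
  λ_1 = 10.5414,  λ_2 = 4.4586.

Step 4 — unit eigenvector for λ_1: solve (Sigma - λ_1 I)v = 0. First row:
  (7 - 10.5414)·v_x + (3)·v_y = 0, i.e. (-3.5414)·v_x + (3)·v_y = 0,
  so v ∝ (b, λ_1 - a) = (3, 3.5414) = u.
  ||u|| = √((3)² + (3.5414)²) = √(21.5414) ≈ 4.6413,
  v_1 = u/||u|| ≈ (0.6464, 0.763) (||v_1|| = 1).

λ_1 = 10.5414,  λ_2 = 4.4586;  v_1 ≈ (0.6464, 0.763)


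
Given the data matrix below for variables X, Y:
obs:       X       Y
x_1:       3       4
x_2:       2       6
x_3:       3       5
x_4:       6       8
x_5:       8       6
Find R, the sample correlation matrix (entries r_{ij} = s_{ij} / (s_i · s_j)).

Step 1 — column means:
  mean(X) = (3 + 2 + 3 + 6 + 8) / 5 = 22/5 = 4.4
  mean(Y) = (4 + 6 + 5 + 8 + 6) / 5 = 29/5 = 5.8

Step 2 — sample variances and covariances s[i,j] = (1/(n-1)) · Σ_k (x_{k,i} - mean_i) · (x_{k,j} - mean_j), with n-1 = 4:
  s[X,X] = ((-1.4)·(-1.4) + (-2.4)·(-2.4) + (-1.4)·(-1.4) + (1.6)·(1.6) + (3.6)·(3.6)) / 4 = 25.2/4 = 6.3
  s[X,Y] = ((-1.4)·(-1.8) + (-2.4)·(0.2) + (-1.4)·(-0.8) + (1.6)·(2.2) + (3.6)·(0.2)) / 4 = 7.4/4 = 1.85
  s[Y,Y] = ((-1.8)·(-1.8) + (0.2)·(0.2) + (-0.8)·(-0.8) + (2.2)·(2.2) + (0.2)·(0.2)) / 4 = 8.8/4 = 2.2
  Sample standard deviations s_i = √(s[i,i]):
  s(X) = √(6.3) = 2.51
  s(Y) = √(2.2) = 1.4832

Step 3 — r_{ij} = s_{ij} / (s_i · s_j):
  r[X,X] = 1 (diagonal).
  r[X,Y] = 1.85 / (2.51 · 1.4832) = 1.85 / 3.7229 = 0.4969
  r[Y,Y] = 1 (diagonal).

R is symmetric with unit diagonal. Assembling:

R = [[1, 0.4969],
 [0.4969, 1]]
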